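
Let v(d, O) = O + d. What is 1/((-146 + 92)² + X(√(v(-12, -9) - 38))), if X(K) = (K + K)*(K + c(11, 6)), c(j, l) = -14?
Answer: I/(2*(14*√59 + 1399*I)) ≈ 0.0003553 + 2.7311e-5*I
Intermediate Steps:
X(K) = 2*K*(-14 + K) (X(K) = (K + K)*(K - 14) = (2*K)*(-14 + K) = 2*K*(-14 + K))
1/((-146 + 92)² + X(√(v(-12, -9) - 38))) = 1/((-146 + 92)² + 2*√((-9 - 12) - 38)*(-14 + √((-9 - 12) - 38))) = 1/((-54)² + 2*√(-21 - 38)*(-14 + √(-21 - 38))) = 1/(2916 + 2*√(-59)*(-14 + √(-59))) = 1/(2916 + 2*(I*√59)*(-14 + I*√59)) = 1/(2916 + 2*I*√59*(-14 + I*√59))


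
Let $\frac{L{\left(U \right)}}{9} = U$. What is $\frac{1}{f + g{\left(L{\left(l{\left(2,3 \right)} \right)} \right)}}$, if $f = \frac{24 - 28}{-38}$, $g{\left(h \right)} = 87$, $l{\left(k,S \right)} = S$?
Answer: $\frac{19}{1655} \approx 0.01148$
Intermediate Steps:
$L{\left(U \right)} = 9 U$
$f = \frac{2}{19}$ ($f = \left(-4\right) \left(- \frac{1}{38}\right) = \frac{2}{19} \approx 0.10526$)
$\frac{1}{f + g{\left(L{\left(l{\left(2,3 \right)} \right)} \right)}} = \frac{1}{\frac{2}{19} + 87} = \frac{1}{\frac{1655}{19}} = \frac{19}{1655}$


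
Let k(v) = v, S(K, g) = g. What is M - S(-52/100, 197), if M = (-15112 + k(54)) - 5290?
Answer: -20545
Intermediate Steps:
M = -20348 (M = (-15112 + 54) - 5290 = -15058 - 5290 = -20348)
M - S(-52/100, 197) = -20348 - 1*197 = -20348 - 197 = -20545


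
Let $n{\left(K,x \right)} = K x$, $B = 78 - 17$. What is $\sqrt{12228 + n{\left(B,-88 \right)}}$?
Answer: $14 \sqrt{35} \approx 82.825$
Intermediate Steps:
$B = 61$ ($B = 78 - 17 = 61$)
$\sqrt{12228 + n{\left(B,-88 \right)}} = \sqrt{12228 + 61 \left(-88\right)} = \sqrt{12228 - 5368} = \sqrt{6860} = 14 \sqrt{35}$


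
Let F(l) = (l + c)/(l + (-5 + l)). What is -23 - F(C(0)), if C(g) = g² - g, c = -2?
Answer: -117/5 ≈ -23.400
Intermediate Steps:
F(l) = (-2 + l)/(-5 + 2*l) (F(l) = (l - 2)/(l + (-5 + l)) = (-2 + l)/(-5 + 2*l))
-23 - F(C(0)) = -23 - (-2 + 0*(-1 + 0))/(-5 + 2*(0*(-1 + 0))) = -23 - (-2 + 0*(-1))/(-5 + 2*(0*(-1))) = -23 - (-2 + 0)/(-5 + 2*0) = -23 - (-2)/(-5 + 0) = -23 - (-2)/(-5) = -23 - (-1)*(-2)/5 = -23 - 1*⅖ = -23 - ⅖ = -117/5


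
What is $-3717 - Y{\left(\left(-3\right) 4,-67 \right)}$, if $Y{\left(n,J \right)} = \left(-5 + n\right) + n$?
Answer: $-3688$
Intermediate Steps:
$Y{\left(n,J \right)} = -5 + 2 n$
$-3717 - Y{\left(\left(-3\right) 4,-67 \right)} = -3717 - \left(-5 + 2 \left(\left(-3\right) 4\right)\right) = -3717 - \left(-5 + 2 \left(-12\right)\right) = -3717 - \left(-5 - 24\right) = -3717 - -29 = -3717 + 29 = -3688$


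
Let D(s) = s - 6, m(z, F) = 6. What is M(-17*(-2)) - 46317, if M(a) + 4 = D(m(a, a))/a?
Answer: -46321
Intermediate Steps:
D(s) = -6 + s
M(a) = -4 (M(a) = -4 + (-6 + 6)/a = -4 + 0/a = -4 + 0 = -4)
M(-17*(-2)) - 46317 = -4 - 46317 = -46321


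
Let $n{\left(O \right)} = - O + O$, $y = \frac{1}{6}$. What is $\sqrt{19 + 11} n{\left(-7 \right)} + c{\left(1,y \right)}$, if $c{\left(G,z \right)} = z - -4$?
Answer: $\frac{25}{6} \approx 4.1667$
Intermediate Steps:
$y = \frac{1}{6} \approx 0.16667$
$c{\left(G,z \right)} = 4 + z$ ($c{\left(G,z \right)} = z + 4 = 4 + z$)
$n{\left(O \right)} = 0$
$\sqrt{19 + 11} n{\left(-7 \right)} + c{\left(1,y \right)} = \sqrt{19 + 11} \cdot 0 + \left(4 + \frac{1}{6}\right) = \sqrt{30} \cdot 0 + \frac{25}{6} = 0 + \frac{25}{6} = \frac{25}{6}$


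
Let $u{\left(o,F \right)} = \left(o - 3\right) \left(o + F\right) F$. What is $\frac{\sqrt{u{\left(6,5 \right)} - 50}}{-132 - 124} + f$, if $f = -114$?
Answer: $-114 - \frac{\sqrt{115}}{256} \approx -114.04$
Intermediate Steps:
$u{\left(o,F \right)} = F \left(-3 + o\right) \left(F + o\right)$ ($u{\left(o,F \right)} = \left(-3 + o\right) \left(F + o\right) F = F \left(-3 + o\right) \left(F + o\right)$)
$\frac{\sqrt{u{\left(6,5 \right)} - 50}}{-132 - 124} + f = \frac{\sqrt{5 \left(6^{2} - 15 - 18 + 5 \cdot 6\right) - 50}}{-132 - 124} - 114 = \frac{\sqrt{5 \left(36 - 15 - 18 + 30\right) - 50}}{-256} - 114 = \sqrt{5 \cdot 33 - 50} \left(- \frac{1}{256}\right) - 114 = \sqrt{165 - 50} \left(- \frac{1}{256}\right) - 114 = \sqrt{115} \left(- \frac{1}{256}\right) - 114 = - \frac{\sqrt{115}}{256} - 114 = -114 - \frac{\sqrt{115}}{256}$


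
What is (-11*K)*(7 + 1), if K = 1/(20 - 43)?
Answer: 88/23 ≈ 3.8261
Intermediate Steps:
K = -1/23 (K = 1/(-23) = -1/23 ≈ -0.043478)
(-11*K)*(7 + 1) = (-11*(-1/23))*(7 + 1) = (11/23)*8 = 88/23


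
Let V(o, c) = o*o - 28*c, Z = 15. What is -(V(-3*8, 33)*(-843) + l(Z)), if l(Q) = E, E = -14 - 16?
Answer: -293334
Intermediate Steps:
V(o, c) = o² - 28*c
E = -30
l(Q) = -30
-(V(-3*8, 33)*(-843) + l(Z)) = -(((-3*8)² - 28*33)*(-843) - 30) = -(((-24)² - 924)*(-843) - 30) = -((576 - 924)*(-843) - 30) = -(-348*(-843) - 30) = -(293364 - 30) = -1*293334 = -293334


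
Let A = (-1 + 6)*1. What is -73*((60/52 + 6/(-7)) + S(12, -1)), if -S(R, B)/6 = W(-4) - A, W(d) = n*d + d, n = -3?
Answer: 117603/91 ≈ 1292.3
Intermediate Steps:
W(d) = -2*d (W(d) = -3*d + d = -2*d)
A = 5 (A = 5*1 = 5)
S(R, B) = -18 (S(R, B) = -6*(-2*(-4) - 1*5) = -6*(8 - 5) = -6*3 = -18)
-73*((60/52 + 6/(-7)) + S(12, -1)) = -73*((60/52 + 6/(-7)) - 18) = -73*((60*(1/52) + 6*(-⅐)) - 18) = -73*((15/13 - 6/7) - 18) = -73*(27/91 - 18) = -73*(-1611/91) = 117603/91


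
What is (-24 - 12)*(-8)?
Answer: 288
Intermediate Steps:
(-24 - 12)*(-8) = -36*(-8) = 288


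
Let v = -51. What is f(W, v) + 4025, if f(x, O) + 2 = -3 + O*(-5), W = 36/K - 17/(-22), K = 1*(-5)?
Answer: 4275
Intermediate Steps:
K = -5
W = -707/110 (W = 36/(-5) - 17/(-22) = 36*(-1/5) - 17*(-1/22) = -36/5 + 17/22 = -707/110 ≈ -6.4273)
f(x, O) = -5 - 5*O (f(x, O) = -2 + (-3 + O*(-5)) = -2 + (-3 - 5*O) = -5 - 5*O)
f(W, v) + 4025 = (-5 - 5*(-51)) + 4025 = (-5 + 255) + 4025 = 250 + 4025 = 4275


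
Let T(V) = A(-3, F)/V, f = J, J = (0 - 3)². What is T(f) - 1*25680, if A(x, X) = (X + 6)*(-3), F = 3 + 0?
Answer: -25683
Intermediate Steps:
F = 3
J = 9 (J = (-3)² = 9)
f = 9
A(x, X) = -18 - 3*X (A(x, X) = (6 + X)*(-3) = -18 - 3*X)
T(V) = -27/V (T(V) = (-18 - 3*3)/V = (-18 - 9)/V = -27/V)
T(f) - 1*25680 = -27/9 - 1*25680 = -27*⅑ - 25680 = -3 - 25680 = -25683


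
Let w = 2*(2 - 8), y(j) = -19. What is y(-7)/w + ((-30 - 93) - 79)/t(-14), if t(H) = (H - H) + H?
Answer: 1345/84 ≈ 16.012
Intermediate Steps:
w = -12 (w = 2*(-6) = -12)
t(H) = H (t(H) = 0 + H = H)
y(-7)/w + ((-30 - 93) - 79)/t(-14) = -19/(-12) + ((-30 - 93) - 79)/(-14) = -19*(-1/12) + (-123 - 79)*(-1/14) = 19/12 - 202*(-1/14) = 19/12 + 101/7 = 1345/84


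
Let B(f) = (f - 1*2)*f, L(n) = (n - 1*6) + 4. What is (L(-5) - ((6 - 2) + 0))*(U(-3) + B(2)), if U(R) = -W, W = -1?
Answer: -11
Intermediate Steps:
L(n) = -2 + n (L(n) = (n - 6) + 4 = (-6 + n) + 4 = -2 + n)
B(f) = f*(-2 + f) (B(f) = (f - 2)*f = (-2 + f)*f = f*(-2 + f))
U(R) = 1 (U(R) = -1*(-1) = 1)
(L(-5) - ((6 - 2) + 0))*(U(-3) + B(2)) = ((-2 - 5) - ((6 - 2) + 0))*(1 + 2*(-2 + 2)) = (-7 - (4 + 0))*(1 + 2*0) = (-7 - 1*4)*(1 + 0) = (-7 - 4)*1 = -11*1 = -11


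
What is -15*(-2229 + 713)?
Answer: 22740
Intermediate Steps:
-15*(-2229 + 713) = -15*(-1516) = 22740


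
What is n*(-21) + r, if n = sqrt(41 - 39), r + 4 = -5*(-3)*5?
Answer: 71 - 21*sqrt(2) ≈ 41.302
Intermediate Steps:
r = 71 (r = -4 - 5*(-3)*5 = -4 + 15*5 = -4 + 75 = 71)
n = sqrt(2) ≈ 1.4142
n*(-21) + r = sqrt(2)*(-21) + 71 = -21*sqrt(2) + 71 = 71 - 21*sqrt(2)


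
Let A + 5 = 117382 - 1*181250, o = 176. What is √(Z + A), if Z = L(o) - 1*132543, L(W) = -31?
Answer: I*√196447 ≈ 443.22*I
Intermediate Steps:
Z = -132574 (Z = -31 - 1*132543 = -31 - 132543 = -132574)
A = -63873 (A = -5 + (117382 - 1*181250) = -5 + (117382 - 181250) = -5 - 63868 = -63873)
√(Z + A) = √(-132574 - 63873) = √(-196447) = I*√196447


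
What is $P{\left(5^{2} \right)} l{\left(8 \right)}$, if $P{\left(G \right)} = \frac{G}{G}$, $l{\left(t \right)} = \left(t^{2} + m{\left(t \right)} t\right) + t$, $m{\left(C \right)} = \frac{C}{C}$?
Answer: $80$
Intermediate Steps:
$m{\left(C \right)} = 1$
$l{\left(t \right)} = t^{2} + 2 t$ ($l{\left(t \right)} = \left(t^{2} + 1 t\right) + t = \left(t^{2} + t\right) + t = \left(t + t^{2}\right) + t = t^{2} + 2 t$)
$P{\left(G \right)} = 1$
$P{\left(5^{2} \right)} l{\left(8 \right)} = 1 \cdot 8 \left(2 + 8\right) = 1 \cdot 8 \cdot 10 = 1 \cdot 80 = 80$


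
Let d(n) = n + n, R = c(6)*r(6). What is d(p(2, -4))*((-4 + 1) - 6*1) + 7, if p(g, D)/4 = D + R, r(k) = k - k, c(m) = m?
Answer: 295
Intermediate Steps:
r(k) = 0
R = 0 (R = 6*0 = 0)
p(g, D) = 4*D (p(g, D) = 4*(D + 0) = 4*D)
d(n) = 2*n
d(p(2, -4))*((-4 + 1) - 6*1) + 7 = (2*(4*(-4)))*((-4 + 1) - 6*1) + 7 = (2*(-16))*(-3 - 6) + 7 = -32*(-9) + 7 = 288 + 7 = 295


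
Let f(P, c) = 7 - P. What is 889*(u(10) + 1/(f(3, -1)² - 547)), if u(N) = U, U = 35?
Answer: 16521176/531 ≈ 31113.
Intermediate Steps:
u(N) = 35
889*(u(10) + 1/(f(3, -1)² - 547)) = 889*(35 + 1/((7 - 1*3)² - 547)) = 889*(35 + 1/((7 - 3)² - 547)) = 889*(35 + 1/(4² - 547)) = 889*(35 + 1/(16 - 547)) = 889*(35 + 1/(-531)) = 889*(35 - 1/531) = 889*(18584/531) = 16521176/531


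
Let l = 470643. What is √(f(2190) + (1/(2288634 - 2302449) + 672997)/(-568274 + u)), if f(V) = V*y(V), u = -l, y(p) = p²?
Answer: √240410437678357984283252112370/4784212785 ≈ 1.0249e+5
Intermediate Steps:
u = -470643 (u = -1*470643 = -470643)
f(V) = V³ (f(V) = V*V² = V³)
√(f(2190) + (1/(2288634 - 2302449) + 672997)/(-568274 + u)) = √(2190³ + (1/(2288634 - 2302449) + 672997)/(-568274 - 470643)) = √(10503459000 + (1/(-13815) + 672997)/(-1038917)) = √(10503459000 + (-1/13815 + 672997)*(-1/1038917)) = √(10503459000 + (9297453554/13815)*(-1/1038917)) = √(10503459000 - 9297453554/14352638355) = √(150752348494272491446/14352638355) = √240410437678357984283252112370/4784212785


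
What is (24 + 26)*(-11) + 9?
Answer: -541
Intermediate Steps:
(24 + 26)*(-11) + 9 = 50*(-11) + 9 = -550 + 9 = -541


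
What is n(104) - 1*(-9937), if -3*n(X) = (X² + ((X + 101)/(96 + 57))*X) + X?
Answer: 2869003/459 ≈ 6250.5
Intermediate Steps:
n(X) = -X/3 - X²/3 - X*(101/153 + X/153)/3 (n(X) = -((X² + ((X + 101)/(96 + 57))*X) + X)/3 = -((X² + ((101 + X)/153)*X) + X)/3 = -((X² + ((101 + X)*(1/153))*X) + X)/3 = -((X² + (101/153 + X/153)*X) + X)/3 = -((X² + X*(101/153 + X/153)) + X)/3 = -(X + X² + X*(101/153 + X/153))/3 = -X/3 - X²/3 - X*(101/153 + X/153)/3)
n(104) - 1*(-9937) = -2/459*104*(127 + 77*104) - 1*(-9937) = -2/459*104*(127 + 8008) + 9937 = -2/459*104*8135 + 9937 = -1692080/459 + 9937 = 2869003/459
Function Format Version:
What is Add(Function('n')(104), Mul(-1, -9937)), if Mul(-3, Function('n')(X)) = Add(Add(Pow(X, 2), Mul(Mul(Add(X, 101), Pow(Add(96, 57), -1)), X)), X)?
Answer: Rational(2869003, 459) ≈ 6250.5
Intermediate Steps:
Function('n')(X) = Add(Mul(Rational(-1, 3), X), Mul(Rational(-1, 3), Pow(X, 2)), Mul(Rational(-1, 3), X, Add(Rational(101, 153), Mul(Rational(1, 153), X)))) (Function('n')(X) = Mul(Rational(-1, 3), Add(Add(Pow(X, 2), Mul(Mul(Add(X, 101), Pow(Add(96, 57), -1)), X)), X)) = Mul(Rational(-1, 3), Add(Add(Pow(X, 2), Mul(Mul(Add(101, X), Pow(153, -1)), X)), X)) = Mul(Rational(-1, 3), Add(Add(Pow(X, 2), Mul(Mul(Add(101, X), Rational(1, 153)), X)), X)) = Mul(Rational(-1, 3), Add(Add(Pow(X, 2), Mul(Add(Rational(101, 153), Mul(Rational(1, 153), X)), X)), X)) = Mul(Rational(-1, 3), Add(Add(Pow(X, 2), Mul(X, Add(Rational(101, 153), Mul(Rational(1, 153), X)))), X)) = Mul(Rational(-1, 3), Add(X, Pow(X, 2), Mul(X, Add(Rational(101, 153), Mul(Rational(1, 153), X))))) = Add(Mul(Rational(-1, 3), X), Mul(Rational(-1, 3), Pow(X, 2)), Mul(Rational(-1, 3), X, Add(Rational(101, 153), Mul(Rational(1, 153), X)))))
Add(Function('n')(104), Mul(-1, -9937)) = Add(Mul(Rational(-2, 459), 104, Add(127, Mul(77, 104))), Mul(-1, -9937)) = Add(Mul(Rational(-2, 459), 104, Add(127, 8008)), 9937) = Add(Mul(Rational(-2, 459), 104, 8135), 9937) = Add(Rational(-1692080, 459), 9937) = Rational(2869003, 459)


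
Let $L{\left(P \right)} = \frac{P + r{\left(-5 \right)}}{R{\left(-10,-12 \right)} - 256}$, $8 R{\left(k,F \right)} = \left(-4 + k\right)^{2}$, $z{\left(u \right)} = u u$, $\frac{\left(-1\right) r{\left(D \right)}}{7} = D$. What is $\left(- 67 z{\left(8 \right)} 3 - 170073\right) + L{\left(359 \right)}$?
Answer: $- \frac{84700619}{463} \approx -1.8294 \cdot 10^{5}$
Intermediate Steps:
$r{\left(D \right)} = - 7 D$
$z{\left(u \right)} = u^{2}$
$R{\left(k,F \right)} = \frac{\left(-4 + k\right)^{2}}{8}$
$L{\left(P \right)} = - \frac{70}{463} - \frac{2 P}{463}$ ($L{\left(P \right)} = \frac{P - -35}{\frac{\left(-4 - 10\right)^{2}}{8} - 256} = \frac{P + 35}{\frac{\left(-14\right)^{2}}{8} - 256} = \frac{35 + P}{\frac{1}{8} \cdot 196 - 256} = \frac{35 + P}{\frac{49}{2} - 256} = \frac{35 + P}{- \frac{463}{2}} = \left(35 + P\right) \left(- \frac{2}{463}\right) = - \frac{70}{463} - \frac{2 P}{463}$)
$\left(- 67 z{\left(8 \right)} 3 - 170073\right) + L{\left(359 \right)} = \left(- 67 \cdot 8^{2} \cdot 3 - 170073\right) - \frac{788}{463} = \left(\left(-67\right) 64 \cdot 3 - 170073\right) - \frac{788}{463} = \left(\left(-4288\right) 3 - 170073\right) - \frac{788}{463} = \left(-12864 - 170073\right) - \frac{788}{463} = -182937 - \frac{788}{463} = - \frac{84700619}{463}$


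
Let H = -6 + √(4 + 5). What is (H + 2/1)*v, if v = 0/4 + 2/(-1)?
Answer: 2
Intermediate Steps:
v = -2 (v = 0*(¼) + 2*(-1) = 0 - 2 = -2)
H = -3 (H = -6 + √9 = -6 + 3 = -3)
(H + 2/1)*v = (-3 + 2/1)*(-2) = (-3 + 2*1)*(-2) = (-3 + 2)*(-2) = -1*(-2) = 2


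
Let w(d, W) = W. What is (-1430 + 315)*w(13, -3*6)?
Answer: 20070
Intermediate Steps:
(-1430 + 315)*w(13, -3*6) = (-1430 + 315)*(-3*6) = -1115*(-18) = 20070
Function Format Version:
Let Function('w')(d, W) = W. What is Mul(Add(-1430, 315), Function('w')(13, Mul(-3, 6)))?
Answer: 20070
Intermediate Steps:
Mul(Add(-1430, 315), Function('w')(13, Mul(-3, 6))) = Mul(Add(-1430, 315), Mul(-3, 6)) = Mul(-1115, -18) = 20070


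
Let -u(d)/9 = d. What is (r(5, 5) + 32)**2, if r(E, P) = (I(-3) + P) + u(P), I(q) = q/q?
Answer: 49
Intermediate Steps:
u(d) = -9*d
I(q) = 1
r(E, P) = 1 - 8*P (r(E, P) = (1 + P) - 9*P = 1 - 8*P)
(r(5, 5) + 32)**2 = ((1 - 8*5) + 32)**2 = ((1 - 40) + 32)**2 = (-39 + 32)**2 = (-7)**2 = 49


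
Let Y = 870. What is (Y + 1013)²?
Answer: 3545689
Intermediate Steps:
(Y + 1013)² = (870 + 1013)² = 1883² = 3545689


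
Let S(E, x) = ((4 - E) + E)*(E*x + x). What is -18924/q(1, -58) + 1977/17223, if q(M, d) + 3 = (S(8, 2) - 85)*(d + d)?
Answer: -107650889/8640205 ≈ -12.459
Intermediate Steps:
S(E, x) = 4*x + 4*E*x (S(E, x) = 4*(x + E*x) = 4*x + 4*E*x)
q(M, d) = -3 - 26*d (q(M, d) = -3 + (4*2*(1 + 8) - 85)*(d + d) = -3 + (4*2*9 - 85)*(2*d) = -3 + (72 - 85)*(2*d) = -3 - 26*d)
-18924/q(1, -58) + 1977/17223 = -18924/(-3 - 26*(-58)) + 1977/17223 = -18924/(-3 + 1508) + 1977*(1/17223) = -18924/1505 + 659/5741 = -107650889/8640205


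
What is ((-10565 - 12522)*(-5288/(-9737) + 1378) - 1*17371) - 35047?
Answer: -310404286104/9737 ≈ -3.1879e+7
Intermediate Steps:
((-10565 - 12522)*(-5288/(-9737) + 1378) - 1*17371) - 35047 = (-23087*(-5288*(-1/9737) + 1378) - 17371) - 35047 = (-23087*(5288/9737 + 1378) - 17371) - 35047 = (-23087*13422874/9737 - 17371) - 35047 = (-309893892038/9737 - 17371) - 35047 = -310063033465/9737 - 35047 = -310404286104/9737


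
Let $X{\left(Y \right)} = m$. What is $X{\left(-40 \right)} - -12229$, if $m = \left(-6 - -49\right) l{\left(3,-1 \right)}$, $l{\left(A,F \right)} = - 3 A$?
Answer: $11842$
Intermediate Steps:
$m = -387$ ($m = \left(-6 - -49\right) \left(\left(-3\right) 3\right) = \left(-6 + 49\right) \left(-9\right) = 43 \left(-9\right) = -387$)
$X{\left(Y \right)} = -387$
$X{\left(-40 \right)} - -12229 = -387 - -12229 = -387 + 12229 = 11842$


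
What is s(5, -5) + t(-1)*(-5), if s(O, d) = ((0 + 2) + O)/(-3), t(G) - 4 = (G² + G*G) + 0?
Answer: -97/3 ≈ -32.333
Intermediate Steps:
t(G) = 4 + 2*G² (t(G) = 4 + ((G² + G*G) + 0) = 4 + ((G² + G²) + 0) = 4 + (2*G² + 0) = 4 + 2*G²)
s(O, d) = -⅔ - O/3 (s(O, d) = (2 + O)*(-⅓) = -⅔ - O/3)
s(5, -5) + t(-1)*(-5) = (-⅔ - ⅓*5) + (4 + 2*(-1)²)*(-5) = (-⅔ - 5/3) + (4 + 2*1)*(-5) = -7/3 + (4 + 2)*(-5) = -7/3 + 6*(-5) = -7/3 - 30 = -97/3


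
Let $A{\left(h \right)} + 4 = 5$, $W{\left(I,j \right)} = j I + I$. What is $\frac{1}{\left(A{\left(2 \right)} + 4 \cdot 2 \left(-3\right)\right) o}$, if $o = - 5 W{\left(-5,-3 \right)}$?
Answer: $\frac{1}{1150} \approx 0.00086956$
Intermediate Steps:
$W{\left(I,j \right)} = I + I j$ ($W{\left(I,j \right)} = I j + I = I + I j$)
$A{\left(h \right)} = 1$ ($A{\left(h \right)} = -4 + 5 = 1$)
$o = -50$ ($o = - 5 \left(- 5 \left(1 - 3\right)\right) = - 5 \left(\left(-5\right) \left(-2\right)\right) = \left(-5\right) 10 = -50$)
$\frac{1}{\left(A{\left(2 \right)} + 4 \cdot 2 \left(-3\right)\right) o} = \frac{1}{\left(1 + 4 \cdot 2 \left(-3\right)\right) \left(-50\right)} = \frac{1}{\left(1 + 8 \left(-3\right)\right) \left(-50\right)} = \frac{1}{\left(1 - 24\right) \left(-50\right)} = \frac{1}{\left(-23\right) \left(-50\right)} = \frac{1}{1150}$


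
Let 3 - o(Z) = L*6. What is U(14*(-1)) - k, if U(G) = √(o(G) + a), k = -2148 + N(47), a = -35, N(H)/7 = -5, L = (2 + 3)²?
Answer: 2183 + I*√182 ≈ 2183.0 + 13.491*I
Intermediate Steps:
L = 25 (L = 5² = 25)
N(H) = -35 (N(H) = 7*(-5) = -35)
o(Z) = -147 (o(Z) = 3 - 25*6 = 3 - 1*150 = 3 - 150 = -147)
k = -2183 (k = -2148 - 35 = -2183)
U(G) = I*√182 (U(G) = √(-147 - 35) = √(-182) = I*√182)
U(14*(-1)) - k = I*√182 - 1*(-2183) = I*√182 + 2183 = 2183 + I*√182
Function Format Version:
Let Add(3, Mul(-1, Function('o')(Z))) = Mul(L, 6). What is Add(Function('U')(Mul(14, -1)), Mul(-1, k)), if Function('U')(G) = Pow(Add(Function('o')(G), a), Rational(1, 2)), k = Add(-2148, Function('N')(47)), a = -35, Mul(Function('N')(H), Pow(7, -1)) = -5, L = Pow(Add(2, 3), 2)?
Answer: Add(2183, Mul(I, Pow(182, Rational(1, 2)))) ≈ Add(2183.0, Mul(13.491, I))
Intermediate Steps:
L = 25 (L = Pow(5, 2) = 25)
Function('N')(H) = -35 (Function('N')(H) = Mul(7, -5) = -35)
Function('o')(Z) = -147 (Function('o')(Z) = Add(3, Mul(-1, Mul(25, 6))) = Add(3, Mul(-1, 150)) = Add(3, -150) = -147)
k = -2183 (k = Add(-2148, -35) = -2183)
Function('U')(G) = Mul(I, Pow(182, Rational(1, 2))) (Function('U')(G) = Pow(Add(-147, -35), Rational(1, 2)) = Pow(-182, Rational(1, 2)) = Mul(I, Pow(182, Rational(1, 2))))
Add(Function('U')(Mul(14, -1)), Mul(-1, k)) = Add(Mul(I, Pow(182, Rational(1, 2))), Mul(-1, -2183)) = Add(Mul(I, Pow(182, Rational(1, 2))), 2183) = Add(2183, Mul(I, Pow(182, Rational(1, 2))))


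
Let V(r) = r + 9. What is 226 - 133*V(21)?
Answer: -3764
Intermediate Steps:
V(r) = 9 + r
226 - 133*V(21) = 226 - 133*(9 + 21) = 226 - 133*30 = 226 - 3990 = -3764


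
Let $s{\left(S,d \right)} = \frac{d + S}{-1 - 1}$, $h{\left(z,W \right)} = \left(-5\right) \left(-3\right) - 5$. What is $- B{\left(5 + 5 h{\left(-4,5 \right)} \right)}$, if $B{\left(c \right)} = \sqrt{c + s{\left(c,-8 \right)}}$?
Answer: $- \frac{3 \sqrt{14}}{2} \approx -5.6125$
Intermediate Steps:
$h{\left(z,W \right)} = 10$ ($h{\left(z,W \right)} = 15 - 5 = 10$)
$s{\left(S,d \right)} = - \frac{S}{2} - \frac{d}{2}$ ($s{\left(S,d \right)} = \frac{S + d}{-2} = \left(S + d\right) \left(- \frac{1}{2}\right) = - \frac{S}{2} - \frac{d}{2}$)
$B{\left(c \right)} = \sqrt{4 + \frac{c}{2}}$ ($B{\left(c \right)} = \sqrt{c - \left(-4 + \frac{c}{2}\right)} = \sqrt{4 + \frac{c}{2}}$)
$- B{\left(5 + 5 h{\left(-4,5 \right)} \right)} = - \frac{\sqrt{16 + 2 \left(5 + 5 \cdot 10\right)}}{2} = - \frac{\sqrt{16 + 2 \left(5 + 50\right)}}{2} = - \frac{\sqrt{16 + 2 \cdot 55}}{2} = - \frac{\sqrt{16 + 110}}{2} = - \frac{\sqrt{126}}{2} = - \frac{3 \sqrt{14}}{2}$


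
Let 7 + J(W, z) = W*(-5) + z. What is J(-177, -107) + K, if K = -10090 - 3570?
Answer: -12889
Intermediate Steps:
J(W, z) = -7 + z - 5*W (J(W, z) = -7 + (W*(-5) + z) = -7 + (-5*W + z) = -7 + (z - 5*W) = -7 + z - 5*W)
K = -13660
J(-177, -107) + K = (-7 - 107 - 5*(-177)) - 13660 = (-7 - 107 + 885) - 13660 = 771 - 13660 = -12889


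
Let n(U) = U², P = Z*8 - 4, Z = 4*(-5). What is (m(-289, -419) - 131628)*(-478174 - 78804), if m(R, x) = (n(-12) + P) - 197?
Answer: 73434764410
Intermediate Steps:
Z = -20
P = -164 (P = -20*8 - 4 = -160 - 4 = -164)
m(R, x) = -217 (m(R, x) = ((-12)² - 164) - 197 = (144 - 164) - 197 = -20 - 197 = -217)
(m(-289, -419) - 131628)*(-478174 - 78804) = (-217 - 131628)*(-478174 - 78804) = -131845*(-556978) = 73434764410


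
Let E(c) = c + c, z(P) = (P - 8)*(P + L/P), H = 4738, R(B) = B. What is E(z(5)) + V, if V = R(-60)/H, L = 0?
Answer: -71100/2369 ≈ -30.013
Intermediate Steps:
z(P) = P*(-8 + P) (z(P) = (P - 8)*(P + 0/P) = (-8 + P)*(P + 0) = (-8 + P)*P = P*(-8 + P))
E(c) = 2*c
V = -30/2369 (V = -60/4738 = -60*1/4738 = -30/2369 ≈ -0.012664)
E(z(5)) + V = 2*(5*(-8 + 5)) - 30/2369 = 2*(5*(-3)) - 30/2369 = 2*(-15) - 30/2369 = -30 - 30/2369 = -71100/2369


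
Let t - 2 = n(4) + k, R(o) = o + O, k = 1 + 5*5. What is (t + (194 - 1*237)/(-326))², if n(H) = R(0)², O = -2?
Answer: 109725625/106276 ≈ 1032.5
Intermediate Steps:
k = 26 (k = 1 + 25 = 26)
R(o) = -2 + o (R(o) = o - 2 = -2 + o)
n(H) = 4 (n(H) = (-2 + 0)² = (-2)² = 4)
t = 32 (t = 2 + (4 + 26) = 2 + 30 = 32)
(t + (194 - 1*237)/(-326))² = (32 + (194 - 1*237)/(-326))² = (32 + (194 - 237)*(-1/326))² = (32 - 43*(-1/326))² = (32 + 43/326)² = (10475/326)² = 109725625/106276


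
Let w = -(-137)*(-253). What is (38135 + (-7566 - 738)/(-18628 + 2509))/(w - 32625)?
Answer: -204902123/361527678 ≈ -0.56677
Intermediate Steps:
w = -34661 (w = -1*34661 = -34661)
(38135 + (-7566 - 738)/(-18628 + 2509))/(w - 32625) = (38135 + (-7566 - 738)/(-18628 + 2509))/(-34661 - 32625) = (38135 - 8304/(-16119))/(-67286) = (38135 - 8304*(-1/16119))*(-1/67286) = (38135 + 2768/5373)*(-1/67286) = (204902123/5373)*(-1/67286) = -204902123/361527678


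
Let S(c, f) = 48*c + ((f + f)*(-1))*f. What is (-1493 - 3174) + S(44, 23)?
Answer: -3613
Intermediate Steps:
S(c, f) = -2*f² + 48*c (S(c, f) = 48*c + ((2*f)*(-1))*f = 48*c + (-2*f)*f = 48*c - 2*f² = -2*f² + 48*c)
(-1493 - 3174) + S(44, 23) = (-1493 - 3174) + (-2*23² + 48*44) = -4667 + (-2*529 + 2112) = -4667 + (-1058 + 2112) = -4667 + 1054 = -3613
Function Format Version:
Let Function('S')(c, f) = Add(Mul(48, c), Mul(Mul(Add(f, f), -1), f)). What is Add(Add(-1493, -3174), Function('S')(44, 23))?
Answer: -3613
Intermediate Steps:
Function('S')(c, f) = Add(Mul(-2, Pow(f, 2)), Mul(48, c)) (Function('S')(c, f) = Add(Mul(48, c), Mul(Mul(Mul(2, f), -1), f)) = Add(Mul(48, c), Mul(Mul(-2, f), f)) = Add(Mul(48, c), Mul(-2, Pow(f, 2))) = Add(Mul(-2, Pow(f, 2)), Mul(48, c)))
Add(Add(-1493, -3174), Function('S')(44, 23)) = Add(Add(-1493, -3174), Add(Mul(-2, Pow(23, 2)), Mul(48, 44))) = Add(-4667, Add(Mul(-2, 529), 2112)) = Add(-4667, Add(-1058, 2112)) = Add(-4667, 1054) = -3613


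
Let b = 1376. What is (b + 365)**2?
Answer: 3031081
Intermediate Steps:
(b + 365)**2 = (1376 + 365)**2 = 1741**2 = 3031081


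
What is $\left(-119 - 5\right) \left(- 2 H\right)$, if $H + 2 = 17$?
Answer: $3720$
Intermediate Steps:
$H = 15$ ($H = -2 + 17 = 15$)
$\left(-119 - 5\right) \left(- 2 H\right) = \left(-119 - 5\right) \left(\left(-2\right) 15\right) = \left(-124\right) \left(-30\right) = 3720$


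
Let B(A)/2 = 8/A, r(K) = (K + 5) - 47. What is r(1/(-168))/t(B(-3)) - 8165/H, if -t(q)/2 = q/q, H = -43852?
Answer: 78051751/3683568 ≈ 21.189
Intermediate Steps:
r(K) = -42 + K (r(K) = (5 + K) - 47 = -42 + K)
B(A) = 16/A (B(A) = 2*(8/A) = 16/A)
t(q) = -2 (t(q) = -2*q/q = -2*1 = -2)
r(1/(-168))/t(B(-3)) - 8165/H = (-42 + 1/(-168))/(-2) - 8165/(-43852) = (-42 - 1/168)*(-½) - 8165*(-1/43852) = -7057/168*(-½) + 8165/43852 = 7057/336 + 8165/43852 = 78051751/3683568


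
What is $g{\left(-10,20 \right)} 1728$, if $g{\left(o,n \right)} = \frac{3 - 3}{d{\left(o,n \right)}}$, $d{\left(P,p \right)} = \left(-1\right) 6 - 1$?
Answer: $0$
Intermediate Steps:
$d{\left(P,p \right)} = -7$ ($d{\left(P,p \right)} = -6 - 1 = -7$)
$g{\left(o,n \right)} = 0$ ($g{\left(o,n \right)} = \frac{3 - 3}{-7} = \left(3 - 3\right) \left(- \frac{1}{7}\right) = 0 \left(- \frac{1}{7}\right) = 0$)
$g{\left(-10,20 \right)} 1728 = 0 \cdot 1728 = 0$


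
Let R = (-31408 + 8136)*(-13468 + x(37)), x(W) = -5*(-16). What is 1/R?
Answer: 1/311565536 ≈ 3.2096e-9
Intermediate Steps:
x(W) = 80
R = 311565536 (R = (-31408 + 8136)*(-13468 + 80) = -23272*(-13388) = 311565536)
1/R = 1/311565536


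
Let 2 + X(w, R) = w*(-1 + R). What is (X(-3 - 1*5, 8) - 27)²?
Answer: 7225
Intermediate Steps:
X(w, R) = -2 + w*(-1 + R)
(X(-3 - 1*5, 8) - 27)² = ((-2 - (-3 - 1*5) + 8*(-3 - 1*5)) - 27)² = ((-2 - (-3 - 5) + 8*(-3 - 5)) - 27)² = ((-2 - 1*(-8) + 8*(-8)) - 27)² = ((-2 + 8 - 64) - 27)² = (-58 - 27)² = (-85)² = 7225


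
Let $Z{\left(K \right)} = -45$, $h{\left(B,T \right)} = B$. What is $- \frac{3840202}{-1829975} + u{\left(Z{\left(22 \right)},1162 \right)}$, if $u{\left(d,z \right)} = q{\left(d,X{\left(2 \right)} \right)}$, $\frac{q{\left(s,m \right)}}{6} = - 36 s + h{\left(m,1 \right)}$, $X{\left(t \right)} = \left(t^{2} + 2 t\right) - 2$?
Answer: $\frac{17857076302}{1829975} \approx 9758.1$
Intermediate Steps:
$X{\left(t \right)} = -2 + t^{2} + 2 t$
$q{\left(s,m \right)} = - 216 s + 6 m$ ($q{\left(s,m \right)} = 6 \left(- 36 s + m\right) = 6 \left(m - 36 s\right) = - 216 s + 6 m$)
$u{\left(d,z \right)} = 36 - 216 d$ ($u{\left(d,z \right)} = - 216 d + 6 \left(-2 + 2^{2} + 2 \cdot 2\right) = - 216 d + 6 \left(-2 + 4 + 4\right) = - 216 d + 6 \cdot 6 = - 216 d + 36 = 36 - 216 d$)
$- \frac{3840202}{-1829975} + u{\left(Z{\left(22 \right)},1162 \right)} = - \frac{3840202}{-1829975} + \left(36 - -9720\right) = \left(-3840202\right) \left(- \frac{1}{1829975}\right) + \left(36 + 9720\right) = \frac{3840202}{1829975} + 9756 = \frac{17857076302}{1829975}$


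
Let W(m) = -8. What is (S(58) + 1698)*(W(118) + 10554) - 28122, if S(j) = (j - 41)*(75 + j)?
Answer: 41723492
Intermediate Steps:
S(j) = (-41 + j)*(75 + j)
(S(58) + 1698)*(W(118) + 10554) - 28122 = ((-3075 + 58**2 + 34*58) + 1698)*(-8 + 10554) - 28122 = ((-3075 + 3364 + 1972) + 1698)*10546 - 28122 = (2261 + 1698)*10546 - 28122 = 3959*10546 - 28122 = 41751614 - 28122 = 41723492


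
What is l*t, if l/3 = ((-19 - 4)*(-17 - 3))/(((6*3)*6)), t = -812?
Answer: -93380/9 ≈ -10376.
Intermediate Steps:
l = 115/9 (l = 3*(((-19 - 4)*(-17 - 3))/(((6*3)*6))) = 3*((-23*(-20))/((18*6))) = 3*(460/108) = 3*(460*(1/108)) = 3*(115/27) = 115/9 ≈ 12.778)
l*t = (115/9)*(-812) = -93380/9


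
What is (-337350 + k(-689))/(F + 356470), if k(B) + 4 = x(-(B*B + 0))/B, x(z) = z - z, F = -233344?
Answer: -168677/61563 ≈ -2.7399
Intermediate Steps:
x(z) = 0
k(B) = -4 (k(B) = -4 + 0/B = -4 + 0 = -4)
(-337350 + k(-689))/(F + 356470) = (-337350 - 4)/(-233344 + 356470) = -337354/123126 = -337354*1/123126 = -168677/61563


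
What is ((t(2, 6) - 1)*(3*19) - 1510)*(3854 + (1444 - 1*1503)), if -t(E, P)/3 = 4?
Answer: -8542545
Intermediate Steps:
t(E, P) = -12 (t(E, P) = -3*4 = -12)
((t(2, 6) - 1)*(3*19) - 1510)*(3854 + (1444 - 1*1503)) = ((-12 - 1)*(3*19) - 1510)*(3854 + (1444 - 1*1503)) = (-13*57 - 1510)*(3854 + (1444 - 1503)) = (-741 - 1510)*(3854 - 59) = -2251*3795 = -8542545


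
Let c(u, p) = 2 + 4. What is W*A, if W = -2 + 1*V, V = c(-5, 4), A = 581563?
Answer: 2326252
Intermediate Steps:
c(u, p) = 6
V = 6
W = 4 (W = -2 + 1*6 = -2 + 6 = 4)
W*A = 4*581563 = 2326252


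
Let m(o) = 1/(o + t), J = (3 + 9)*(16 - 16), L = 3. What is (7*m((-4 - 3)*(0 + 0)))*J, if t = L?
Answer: 0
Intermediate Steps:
t = 3
J = 0 (J = 12*0 = 0)
m(o) = 1/(3 + o) (m(o) = 1/(o + 3) = 1/(3 + o))
(7*m((-4 - 3)*(0 + 0)))*J = (7/(3 + (-4 - 3)*(0 + 0)))*0 = (7/(3 - 7*0))*0 = (7/(3 + 0))*0 = (7/3)*0 = 0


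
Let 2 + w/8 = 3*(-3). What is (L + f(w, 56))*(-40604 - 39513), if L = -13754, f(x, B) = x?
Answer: 1108979514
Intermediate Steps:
w = -88 (w = -16 + 8*(3*(-3)) = -16 + 8*(-9) = -16 - 72 = -88)
(L + f(w, 56))*(-40604 - 39513) = (-13754 - 88)*(-40604 - 39513) = -13842*(-80117) = 1108979514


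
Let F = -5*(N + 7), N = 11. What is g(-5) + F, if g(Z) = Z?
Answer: -95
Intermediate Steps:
F = -90 (F = -5*(11 + 7) = -5*18 = -90)
g(-5) + F = -5 - 90 = -95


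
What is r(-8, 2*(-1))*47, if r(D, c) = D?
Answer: -376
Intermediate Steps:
r(-8, 2*(-1))*47 = -8*47 = -376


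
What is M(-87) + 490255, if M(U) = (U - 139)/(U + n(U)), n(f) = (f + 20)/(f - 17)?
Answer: 4403003659/8981 ≈ 4.9026e+5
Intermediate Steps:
n(f) = (20 + f)/(-17 + f)
M(U) = (-139 + U)/(U + (20 + U)/(-17 + U)) (M(U) = (U - 139)/(U + (20 + U)/(-17 + U)) = (-139 + U)/(U + (20 + U)/(-17 + U)))
M(-87) + 490255 = (-139 - 87)*(-17 - 87)/(20 - 87 - 87*(-17 - 87)) + 490255 = -226*(-104)/(20 - 87 - 87*(-104)) + 490255 = -226*(-104)/(20 - 87 + 9048) + 490255 = -226*(-104)/8981 + 490255 = (1/8981)*(-226)*(-104) + 490255 = 23504/8981 + 490255 = 4403003659/8981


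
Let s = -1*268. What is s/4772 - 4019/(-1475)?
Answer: 4695842/1759675 ≈ 2.6686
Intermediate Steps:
s = -268
s/4772 - 4019/(-1475) = -268/4772 - 4019/(-1475) = -268*1/4772 - 4019*(-1/1475) = -67/1193 + 4019/1475 = 4695842/1759675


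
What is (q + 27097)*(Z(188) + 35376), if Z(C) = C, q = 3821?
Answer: 1099567752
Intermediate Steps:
(q + 27097)*(Z(188) + 35376) = (3821 + 27097)*(188 + 35376) = 30918*35564 = 1099567752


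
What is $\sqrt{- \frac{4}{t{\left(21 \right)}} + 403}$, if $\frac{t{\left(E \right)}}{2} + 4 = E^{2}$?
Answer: $\frac{\sqrt{76959633}}{437} \approx 20.075$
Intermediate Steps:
$t{\left(E \right)} = -8 + 2 E^{2}$
$\sqrt{- \frac{4}{t{\left(21 \right)}} + 403} = \sqrt{- \frac{4}{-8 + 2 \cdot 21^{2}} + 403} = \sqrt{- \frac{4}{-8 + 2 \cdot 441} + 403} = \sqrt{- \frac{4}{-8 + 882} + 403} = \sqrt{- \frac{4}{874} + 403} = \sqrt{\left(-4\right) \frac{1}{874} + 403} = \sqrt{- \frac{2}{437} + 403} = \sqrt{\frac{176109}{437}} = \frac{\sqrt{76959633}}{437}$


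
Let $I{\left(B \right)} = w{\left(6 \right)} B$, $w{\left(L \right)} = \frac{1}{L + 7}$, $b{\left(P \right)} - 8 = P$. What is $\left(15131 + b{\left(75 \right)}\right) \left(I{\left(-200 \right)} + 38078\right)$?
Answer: $\frac{7528100196}{13} \approx 5.7908 \cdot 10^{8}$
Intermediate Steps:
$b{\left(P \right)} = 8 + P$
$w{\left(L \right)} = \frac{1}{7 + L}$
$I{\left(B \right)} = \frac{B}{13}$ ($I{\left(B \right)} = \frac{B}{7 + 6} = \frac{B}{13}$)
$\left(15131 + b{\left(75 \right)}\right) \left(I{\left(-200 \right)} + 38078\right) = \left(15131 + \left(8 + 75\right)\right) \left(\frac{1}{13} \left(-200\right) + 38078\right) = \left(15131 + 83\right) \left(- \frac{200}{13} + 38078\right) = 15214 \cdot \frac{494814}{13} = \frac{7528100196}{13}$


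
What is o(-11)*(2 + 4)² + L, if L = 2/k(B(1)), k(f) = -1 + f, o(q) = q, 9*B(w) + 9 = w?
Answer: -6750/17 ≈ -397.06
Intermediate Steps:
B(w) = -1 + w/9
L = -18/17 (L = 2/(-1 + (-1 + (⅑)*1)) = 2/(-1 + (-1 + ⅑)) = 2/(-1 - 8/9) = 2/(-17/9) = 2*(-9/17) = -18/17 ≈ -1.0588)
o(-11)*(2 + 4)² + L = -11*(2 + 4)² - 18/17 = -11*6² - 18/17 = -11*36 - 18/17 = -396 - 18/17 = -6750/17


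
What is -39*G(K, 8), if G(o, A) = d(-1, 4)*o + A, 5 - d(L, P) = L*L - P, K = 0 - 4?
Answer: 936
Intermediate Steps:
K = -4
d(L, P) = 5 + P - L² (d(L, P) = 5 - (L*L - P) = 5 - (L² - P) = 5 + (P - L²) = 5 + P - L²)
G(o, A) = A + 8*o (G(o, A) = (5 + 4 - 1*(-1)²)*o + A = (5 + 4 - 1*1)*o + A = (5 + 4 - 1)*o + A = 8*o + A = A + 8*o)
-39*G(K, 8) = -39*(8 + 8*(-4)) = -39*(8 - 32) = -39*(-24) = 936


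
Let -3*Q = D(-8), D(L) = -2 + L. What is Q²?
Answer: 100/9 ≈ 11.111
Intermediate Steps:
Q = 10/3 (Q = -(-2 - 8)/3 = -⅓*(-10) = 10/3 ≈ 3.3333)
Q² = (10/3)² = 100/9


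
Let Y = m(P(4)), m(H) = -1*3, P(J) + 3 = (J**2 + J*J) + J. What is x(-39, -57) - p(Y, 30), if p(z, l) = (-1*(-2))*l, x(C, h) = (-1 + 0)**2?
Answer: -59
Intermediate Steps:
x(C, h) = 1 (x(C, h) = (-1)**2 = 1)
P(J) = -3 + J + 2*J**2 (P(J) = -3 + ((J**2 + J*J) + J) = -3 + ((J**2 + J**2) + J) = -3 + (2*J**2 + J) = -3 + (J + 2*J**2) = -3 + J + 2*J**2)
m(H) = -3
Y = -3
p(z, l) = 2*l
x(-39, -57) - p(Y, 30) = 1 - 2*30 = 1 - 1*60 = 1 - 60 = -59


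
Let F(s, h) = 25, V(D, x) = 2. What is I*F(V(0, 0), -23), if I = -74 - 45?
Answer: -2975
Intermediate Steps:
I = -119
I*F(V(0, 0), -23) = -119*25 = -2975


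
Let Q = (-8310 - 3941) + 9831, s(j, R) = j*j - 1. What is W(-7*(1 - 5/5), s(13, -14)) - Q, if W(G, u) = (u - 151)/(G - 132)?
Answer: 319423/132 ≈ 2419.9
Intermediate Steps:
s(j, R) = -1 + j² (s(j, R) = j² - 1 = -1 + j²)
Q = -2420 (Q = -12251 + 9831 = -2420)
W(G, u) = (-151 + u)/(-132 + G)
W(-7*(1 - 5/5), s(13, -14)) - Q = (-151 + (-1 + 13²))/(-132 - 7*(1 - 5/5)) - 1*(-2420) = (-151 + (-1 + 169))/(-132 - 7*(1 - 5*⅕)) + 2420 = (-151 + 168)/(-132 - 7*(1 - 1)) + 2420 = 17/(-132 - 7*0) + 2420 = 17/(-132 + 0) + 2420 = 17/(-132) + 2420 = -1/132*17 + 2420 = -17/132 + 2420 = 319423/132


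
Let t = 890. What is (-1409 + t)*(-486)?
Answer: 252234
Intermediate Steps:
(-1409 + t)*(-486) = (-1409 + 890)*(-486) = -519*(-486) = 252234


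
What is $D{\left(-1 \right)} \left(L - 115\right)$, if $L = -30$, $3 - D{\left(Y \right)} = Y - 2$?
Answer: $-870$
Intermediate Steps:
$D{\left(Y \right)} = 5 - Y$ ($D{\left(Y \right)} = 3 - \left(Y - 2\right) = 3 - \left(-2 + Y\right) = 5 - Y$)
$D{\left(-1 \right)} \left(L - 115\right) = \left(5 - -1\right) \left(-30 - 115\right) = \left(5 + 1\right) \left(-145\right) = 6 \left(-145\right) = -870$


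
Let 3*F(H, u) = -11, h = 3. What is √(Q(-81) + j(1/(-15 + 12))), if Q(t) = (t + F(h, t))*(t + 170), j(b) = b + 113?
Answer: 2*I*√16701/3 ≈ 86.155*I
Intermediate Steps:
F(H, u) = -11/3 (F(H, u) = (⅓)*(-11) = -11/3)
j(b) = 113 + b
Q(t) = (170 + t)*(-11/3 + t) (Q(t) = (t - 11/3)*(t + 170) = (-11/3 + t)*(170 + t) = (170 + t)*(-11/3 + t))
√(Q(-81) + j(1/(-15 + 12))) = √((-1870/3 + (-81)² + (499/3)*(-81)) + (113 + 1/(-15 + 12))) = √((-1870/3 + 6561 - 13473) + (113 + 1/(-3))) = √(-22606/3 + (113 - ⅓)) = √(-22606/3 + 338/3) = √(-22268/3) = 2*I*√16701/3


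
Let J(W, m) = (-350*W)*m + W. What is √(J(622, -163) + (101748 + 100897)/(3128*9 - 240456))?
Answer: √99965468351065767/53076 ≈ 5957.0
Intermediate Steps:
J(W, m) = W - 350*W*m (J(W, m) = -350*W*m + W = W - 350*W*m)
√(J(622, -163) + (101748 + 100897)/(3128*9 - 240456)) = √(622*(1 - 350*(-163)) + (101748 + 100897)/(3128*9 - 240456)) = √(622*(1 + 57050) + 202645/(28152 - 240456)) = √(622*57051 + 202645/(-212304)) = √(35485722 + 202645*(-1/212304)) = √(35485722 - 202645/212304) = √(7533760520843/212304) = √99965468351065767/53076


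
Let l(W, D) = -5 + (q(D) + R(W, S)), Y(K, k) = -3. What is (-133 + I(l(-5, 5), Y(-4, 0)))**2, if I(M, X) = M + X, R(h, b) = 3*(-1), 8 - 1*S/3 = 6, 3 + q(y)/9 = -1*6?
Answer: 50625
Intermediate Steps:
q(y) = -81 (q(y) = -27 + 9*(-1*6) = -27 + 9*(-6) = -27 - 54 = -81)
S = 6 (S = 24 - 3*6 = 24 - 18 = 6)
R(h, b) = -3
l(W, D) = -89 (l(W, D) = -5 + (-81 - 3) = -5 - 84 = -89)
(-133 + I(l(-5, 5), Y(-4, 0)))**2 = (-133 + (-89 - 3))**2 = (-133 - 92)**2 = (-225)**2 = 50625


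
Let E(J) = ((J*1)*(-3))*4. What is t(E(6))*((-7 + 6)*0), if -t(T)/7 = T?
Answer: 0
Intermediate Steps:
E(J) = -12*J (E(J) = (J*(-3))*4 = -3*J*4 = -12*J)
t(T) = -7*T
t(E(6))*((-7 + 6)*0) = (-(-84)*6)*((-7 + 6)*0) = (-7*(-72))*(-1*0) = 504*0 = 0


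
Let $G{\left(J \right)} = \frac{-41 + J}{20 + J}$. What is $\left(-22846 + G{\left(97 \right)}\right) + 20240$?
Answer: $- \frac{304846}{117} \approx -2605.5$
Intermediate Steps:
$G{\left(J \right)} = \frac{-41 + J}{20 + J}$
$\left(-22846 + G{\left(97 \right)}\right) + 20240 = \left(-22846 + \frac{-41 + 97}{20 + 97}\right) + 20240 = \left(-22846 + \frac{1}{117} \cdot 56\right) + 20240 = \left(-22846 + \frac{56}{117}\right) + 20240 = - \frac{2672926}{117} + 20240 = - \frac{304846}{117}$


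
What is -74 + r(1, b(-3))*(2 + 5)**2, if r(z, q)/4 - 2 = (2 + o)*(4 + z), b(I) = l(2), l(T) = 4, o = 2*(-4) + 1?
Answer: -4582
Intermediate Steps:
o = -7 (o = -8 + 1 = -7)
b(I) = 4
r(z, q) = -72 - 20*z (r(z, q) = 8 + 4*((2 - 7)*(4 + z)) = 8 + 4*(-5*(4 + z)) = 8 + 4*(-20 - 5*z) = 8 + (-80 - 20*z) = -72 - 20*z)
-74 + r(1, b(-3))*(2 + 5)**2 = -74 + (-72 - 20*1)*(2 + 5)**2 = -74 + (-72 - 20)*7**2 = -74 - 92*49 = -74 - 4508 = -4582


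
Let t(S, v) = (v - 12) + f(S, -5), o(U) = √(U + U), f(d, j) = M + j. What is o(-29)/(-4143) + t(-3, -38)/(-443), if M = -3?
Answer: 58/443 - I*√58/4143 ≈ 0.13093 - 0.0018382*I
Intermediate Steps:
f(d, j) = -3 + j
o(U) = √2*√U (o(U) = √(2*U) = √2*√U)
t(S, v) = -20 + v (t(S, v) = (v - 12) + (-3 - 5) = (-12 + v) - 8 = -20 + v)
o(-29)/(-4143) + t(-3, -38)/(-443) = (√2*√(-29))/(-4143) + (-20 - 38)/(-443) = (√2*(I*√29))*(-1/4143) - 58*(-1/443) = (I*√58)*(-1/4143) + 58/443 = -I*√58/4143 + 58/443 = 58/443 - I*√58/4143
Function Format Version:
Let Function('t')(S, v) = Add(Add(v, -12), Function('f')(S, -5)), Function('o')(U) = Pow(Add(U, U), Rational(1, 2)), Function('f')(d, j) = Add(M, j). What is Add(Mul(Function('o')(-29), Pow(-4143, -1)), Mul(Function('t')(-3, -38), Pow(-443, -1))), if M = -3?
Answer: Add(Rational(58, 443), Mul(Rational(-1, 4143), I, Pow(58, Rational(1, 2)))) ≈ Add(0.13093, Mul(-0.0018382, I))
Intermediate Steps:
Function('f')(d, j) = Add(-3, j)
Function('o')(U) = Mul(Pow(2, Rational(1, 2)), Pow(U, Rational(1, 2))) (Function('o')(U) = Pow(Mul(2, U), Rational(1, 2)) = Mul(Pow(2, Rational(1, 2)), Pow(U, Rational(1, 2))))
Function('t')(S, v) = Add(-20, v) (Function('t')(S, v) = Add(Add(v, -12), Add(-3, -5)) = Add(Add(-12, v), -8) = Add(-20, v))
Add(Mul(Function('o')(-29), Pow(-4143, -1)), Mul(Function('t')(-3, -38), Pow(-443, -1))) = Add(Mul(Mul(Pow(2, Rational(1, 2)), Pow(-29, Rational(1, 2))), Pow(-4143, -1)), Mul(Add(-20, -38), Pow(-443, -1))) = Add(Mul(Mul(Pow(2, Rational(1, 2)), Mul(I, Pow(29, Rational(1, 2)))), Rational(-1, 4143)), Mul(-58, Rational(-1, 443))) = Add(Mul(Mul(I, Pow(58, Rational(1, 2))), Rational(-1, 4143)), Rational(58, 443)) = Add(Mul(Rational(-1, 4143), I, Pow(58, Rational(1, 2))), Rational(58, 443)) = Add(Rational(58, 443), Mul(Rational(-1, 4143), I, Pow(58, Rational(1, 2))))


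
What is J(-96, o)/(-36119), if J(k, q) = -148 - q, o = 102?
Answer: 250/36119 ≈ 0.0069216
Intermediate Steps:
J(-96, o)/(-36119) = (-148 - 1*102)/(-36119) = (-148 - 102)*(-1/36119) = -250*(-1/36119) = 250/36119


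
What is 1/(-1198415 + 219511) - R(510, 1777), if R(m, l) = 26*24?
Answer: -610836097/978904 ≈ -624.00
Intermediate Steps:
R(m, l) = 624
1/(-1198415 + 219511) - R(510, 1777) = 1/(-1198415 + 219511) - 1*624 = 1/(-978904) - 624 = -1/978904 - 624 = -610836097/978904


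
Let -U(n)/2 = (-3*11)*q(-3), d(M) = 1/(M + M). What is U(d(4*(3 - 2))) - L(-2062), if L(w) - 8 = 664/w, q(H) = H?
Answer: -212054/1031 ≈ -205.68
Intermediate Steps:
d(M) = 1/(2*M)
L(w) = 8 + 664/w
U(n) = -198 (U(n) = -2*(-3*11)*(-3) = -(-66)*(-3) = -2*99 = -198)
U(d(4*(3 - 2))) - L(-2062) = -198 - (8 + 664/(-2062)) = -198 - (8 + 664*(-1/2062)) = -198 - (8 - 332/1031) = -198 - 1*7916/1031 = -198 - 7916/1031 = -212054/1031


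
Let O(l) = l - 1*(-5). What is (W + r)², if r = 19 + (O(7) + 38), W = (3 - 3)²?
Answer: 4761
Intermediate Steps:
O(l) = 5 + l (O(l) = l + 5 = 5 + l)
W = 0 (W = 0² = 0)
r = 69 (r = 19 + ((5 + 7) + 38) = 19 + (12 + 38) = 19 + 50 = 69)
(W + r)² = (0 + 69)² = 69² = 4761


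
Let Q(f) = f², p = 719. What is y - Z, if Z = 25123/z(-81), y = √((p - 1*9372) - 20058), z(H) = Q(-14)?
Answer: -3589/28 + I*√28711 ≈ -128.18 + 169.44*I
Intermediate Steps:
z(H) = 196 (z(H) = (-14)² = 196)
y = I*√28711 (y = √((719 - 1*9372) - 20058) = √((719 - 9372) - 20058) = √(-8653 - 20058) = √(-28711) = I*√28711 ≈ 169.44*I)
Z = 3589/28 (Z = 25123/196 = 25123*(1/196) = 3589/28 ≈ 128.18)
y - Z = I*√28711 - 1*3589/28 = I*√28711 - 3589/28 = -3589/28 + I*√28711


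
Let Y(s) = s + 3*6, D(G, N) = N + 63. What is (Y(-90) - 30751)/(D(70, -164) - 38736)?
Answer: 30823/38837 ≈ 0.79365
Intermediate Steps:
D(G, N) = 63 + N
Y(s) = 18 + s (Y(s) = s + 18 = 18 + s)
(Y(-90) - 30751)/(D(70, -164) - 38736) = ((18 - 90) - 30751)/((63 - 164) - 38736) = (-72 - 30751)/(-101 - 38736) = -30823/(-38837) = -30823*(-1/38837) = 30823/38837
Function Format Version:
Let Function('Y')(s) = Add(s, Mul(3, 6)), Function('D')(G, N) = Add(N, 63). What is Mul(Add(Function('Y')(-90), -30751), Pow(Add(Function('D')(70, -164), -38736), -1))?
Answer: Rational(30823, 38837) ≈ 0.79365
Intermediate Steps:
Function('D')(G, N) = Add(63, N)
Function('Y')(s) = Add(18, s) (Function('Y')(s) = Add(s, 18) = Add(18, s))
Mul(Add(Function('Y')(-90), -30751), Pow(Add(Function('D')(70, -164), -38736), -1)) = Mul(Add(Add(18, -90), -30751), Pow(Add(Add(63, -164), -38736), -1)) = Mul(Add(-72, -30751), Pow(Add(-101, -38736), -1)) = Mul(-30823, Pow(-38837, -1)) = Mul(-30823, Rational(-1, 38837)) = Rational(30823, 38837)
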